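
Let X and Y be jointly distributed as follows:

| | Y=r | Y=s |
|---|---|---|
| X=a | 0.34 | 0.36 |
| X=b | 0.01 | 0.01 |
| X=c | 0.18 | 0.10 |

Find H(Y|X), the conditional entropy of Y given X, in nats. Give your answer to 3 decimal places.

Marginals: p(X) = (0.7000, 0.0200, 0.2800), p(Y) = (0.5300, 0.4700).
H(Y|X) = Σ p(X) · H(Y|X=·).
  X=a: p=0.7000, H(Y|X=a) = 0.6927
  X=b: p=0.0200, H(Y|X=b) = 0.6931
  X=c: p=0.2800, H(Y|X=c) = 0.6518
Weighted sum = 0.681 nats.

0.681 nats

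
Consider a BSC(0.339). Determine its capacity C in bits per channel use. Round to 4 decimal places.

0.0761 bits

Binary symmetric channel: C = 1 − h₂(ε) where h₂ is the binary entropy function.
h₂(0.339) = −0.339·log₂0.339 − 0.661·log₂0.661 = 0.9239.
C = 1 − 0.9239 = 0.0761 bits per channel use.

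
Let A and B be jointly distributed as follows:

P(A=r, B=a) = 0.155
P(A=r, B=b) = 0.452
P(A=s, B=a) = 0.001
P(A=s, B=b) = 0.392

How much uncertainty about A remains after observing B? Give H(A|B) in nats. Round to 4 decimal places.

Chain rule: H(A|B) = H(A,B) − H(B).
Marginals: p(A) = (0.6070, 0.3930), p(B) = (0.1560, 0.8440).
H(A,B) = 1.0219 nats; H(B) = 0.4330 nats.
H(A|B) = 1.0219 − 0.4330 = 0.5889 nats.

0.5889 nats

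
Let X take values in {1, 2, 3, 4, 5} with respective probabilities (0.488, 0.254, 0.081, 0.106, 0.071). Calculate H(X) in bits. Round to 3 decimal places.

H(X) = −Σ p·log₂ p.
  −(0.488)·log₂(0.488) = 0.5051
  −(0.254)·log₂(0.254) = 0.5022
  −(0.081)·log₂(0.081) = 0.2937
  −(0.106)·log₂(0.106) = 0.3432
  −(0.071)·log₂(0.071) = 0.2709
Sum: 0.5051 + 0.5022 + 0.2937 + 0.3432 + 0.2709 = 1.915 bits.

1.915 bits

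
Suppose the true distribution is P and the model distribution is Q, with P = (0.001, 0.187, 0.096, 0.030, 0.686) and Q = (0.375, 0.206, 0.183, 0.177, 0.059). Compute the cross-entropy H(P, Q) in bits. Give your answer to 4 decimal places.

H(P,Q) = −Σ p·log₂ q.
  −0.001·log₂(0.375) = 0.00142
  −0.187·log₂(0.206) = 0.42623
  −0.096·log₂(0.183) = 0.23521
  −0.030·log₂(0.177) = 0.07495
  −0.686·log₂(0.059) = 2.80103
H(P,Q) = 3.5388 bits.

3.5388 bits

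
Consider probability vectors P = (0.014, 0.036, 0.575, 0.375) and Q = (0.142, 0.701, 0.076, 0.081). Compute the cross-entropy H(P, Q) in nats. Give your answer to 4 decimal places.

H(P,Q) = −Σ p·ln q.
  −0.014·ln(0.142) = 0.02733
  −0.036·ln(0.701) = 0.01279
  −0.575·ln(0.076) = 1.48179
  −0.375·ln(0.081) = 0.94249
H(P,Q) = 2.4644 nats.

2.4644 nats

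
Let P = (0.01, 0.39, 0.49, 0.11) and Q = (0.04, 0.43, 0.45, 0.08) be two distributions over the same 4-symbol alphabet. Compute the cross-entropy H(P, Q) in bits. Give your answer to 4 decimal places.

1.4866 bits

H(P,Q) = −Σ p·log₂ q.
  −0.01·log₂(0.04) = 0.04644
  −0.39·log₂(0.43) = 0.47486
  −0.49·log₂(0.45) = 0.56448
  −0.11·log₂(0.08) = 0.40082
H(P,Q) = 1.4866 bits.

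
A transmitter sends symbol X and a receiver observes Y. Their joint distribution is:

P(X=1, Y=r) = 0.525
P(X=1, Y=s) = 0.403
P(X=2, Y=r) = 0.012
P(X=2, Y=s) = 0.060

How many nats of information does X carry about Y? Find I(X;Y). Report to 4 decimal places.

Marginals: p(X) = (0.9280, 0.0720), p(Y) = (0.5370, 0.4630).
I(X;Y) = H(X) + H(Y) − H(X,Y).
H(X) = 0.2588, H(Y) = 0.6904, H(X,Y) = 0.9264.
I(X;Y) = 0.2588 + 0.6904 − 0.9264 = 0.0228 nats.

0.0228 nats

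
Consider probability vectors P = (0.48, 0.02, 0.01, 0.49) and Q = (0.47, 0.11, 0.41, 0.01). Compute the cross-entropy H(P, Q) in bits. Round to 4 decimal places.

H(P,Q) = −Σ p·log₂ q.
  −0.48·log₂(0.47) = 0.52285
  −0.02·log₂(0.11) = 0.06369
  −0.01·log₂(0.41) = 0.01286
  −0.49·log₂(0.01) = 3.25549
H(P,Q) = 3.8549 bits.

3.8549 bits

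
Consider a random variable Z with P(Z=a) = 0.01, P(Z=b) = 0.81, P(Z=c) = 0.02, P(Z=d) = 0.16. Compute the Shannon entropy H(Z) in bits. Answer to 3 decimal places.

H(Z) = −Σ p·log₂ p.
  −(0.01)·log₂(0.01) = 0.0664
  −(0.81)·log₂(0.81) = 0.2462
  −(0.02)·log₂(0.02) = 0.1129
  −(0.16)·log₂(0.16) = 0.4230
Sum: 0.0664 + 0.2462 + 0.1129 + 0.4230 = 0.849 bits.

0.849 bits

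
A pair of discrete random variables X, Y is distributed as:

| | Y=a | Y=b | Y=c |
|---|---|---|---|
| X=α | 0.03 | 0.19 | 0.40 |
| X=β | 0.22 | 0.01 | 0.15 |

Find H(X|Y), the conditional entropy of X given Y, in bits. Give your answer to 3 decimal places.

0.655 bits

Chain rule: H(X|Y) = H(X,Y) − H(Y).
Marginals: p(X) = (0.6200, 0.3800), p(Y) = (0.2500, 0.2000, 0.5500).
H(X,Y) = 2.0933 bits; H(Y) = 1.4388 bits.
H(X|Y) = 2.0933 − 1.4388 = 0.655 bits.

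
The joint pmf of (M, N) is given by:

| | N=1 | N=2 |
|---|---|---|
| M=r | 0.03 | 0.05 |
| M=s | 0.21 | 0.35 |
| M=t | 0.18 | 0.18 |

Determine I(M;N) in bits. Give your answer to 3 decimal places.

0.011 bits

Marginals: p(M) = (0.0800, 0.5600, 0.3600), p(N) = (0.4200, 0.5800).
I(M;N) = Σ p(x,y)·log₂[p(x,y)/(p(x)p(y))].
  (r,1): 0.03·log₂(0.8929) = -0.0049
  (r,2): 0.05·log₂(1.0776) = 0.0054
  (s,1): 0.21·log₂(0.8929) = -0.0343
  (s,2): 0.35·log₂(1.0776) = 0.0377
  (t,1): 0.18·log₂(1.1905) = 0.0453
  (t,2): 0.18·log₂(0.8621) = -0.0385
Sum = 0.011 bits.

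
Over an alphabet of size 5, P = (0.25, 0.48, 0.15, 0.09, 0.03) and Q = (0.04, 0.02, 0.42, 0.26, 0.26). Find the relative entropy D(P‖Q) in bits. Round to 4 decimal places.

D(P‖Q) = Σ p·log₂(p/q).
  0.25·log₂(0.25/0.04) = 0.66096
  0.48·log₂(0.48/0.02) = 2.20078
  0.15·log₂(0.15/0.42) = -0.22281
  0.09·log₂(0.09/0.26) = -0.13775
  0.03·log₂(0.03/0.26) = -0.09346
D(P‖Q) = 2.4077 bits.

2.4077 bits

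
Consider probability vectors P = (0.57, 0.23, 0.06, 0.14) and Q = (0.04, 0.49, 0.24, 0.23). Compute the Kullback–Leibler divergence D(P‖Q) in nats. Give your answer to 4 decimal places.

1.1877 nats

D(P‖Q) = Σ p·ln(p/q).
  0.57·ln(0.57/0.04) = 1.51435
  0.23·ln(0.23/0.49) = -0.17395
  0.06·ln(0.06/0.24) = -0.08318
  0.14·ln(0.14/0.23) = -0.06950
D(P‖Q) = 1.1877 nats.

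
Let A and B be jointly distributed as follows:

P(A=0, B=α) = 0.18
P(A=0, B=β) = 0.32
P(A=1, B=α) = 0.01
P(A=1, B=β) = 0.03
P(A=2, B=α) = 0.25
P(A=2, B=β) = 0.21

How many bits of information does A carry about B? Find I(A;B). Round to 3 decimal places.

Marginals: p(A) = (0.5000, 0.0400, 0.4600), p(B) = (0.4400, 0.5600).
I(A;B) = H(A) + H(B) − H(A,B).
H(A) = 1.2011, H(B) = 0.9896, H(A,B) = 2.1624.
I(A;B) = 1.2011 + 0.9896 − 2.1624 = 0.028 bits.

0.028 bits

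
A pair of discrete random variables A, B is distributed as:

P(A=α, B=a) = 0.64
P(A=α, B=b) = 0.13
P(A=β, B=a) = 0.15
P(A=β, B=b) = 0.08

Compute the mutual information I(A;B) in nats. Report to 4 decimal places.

Marginals: p(A) = (0.7700, 0.2300), p(B) = (0.7900, 0.2100).
I(A;B) = H(A) + H(B) − H(A,B).
H(A) = 0.5393, H(B) = 0.5140, H(A,B) = 1.0375.
I(A;B) = 0.5393 + 0.5140 − 1.0375 = 0.0158 nats.

0.0158 nats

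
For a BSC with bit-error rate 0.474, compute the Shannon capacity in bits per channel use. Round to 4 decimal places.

Binary symmetric channel: C = 1 − h₂(ε) where h₂ is the binary entropy function.
h₂(0.474) = −0.474·log₂0.474 − 0.526·log₂0.526 = 0.9980.
C = 1 − 0.9980 = 0.0020 bits per channel use.

0.0020 bits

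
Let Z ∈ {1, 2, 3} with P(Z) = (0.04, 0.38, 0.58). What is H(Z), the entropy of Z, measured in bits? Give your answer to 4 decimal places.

1.1720 bits

H(Z) = −Σ p·log₂ p.
  −(0.04)·log₂(0.04) = 0.18575
  −(0.38)·log₂(0.38) = 0.53045
  −(0.58)·log₂(0.58) = 0.45581
Sum: 0.18575 + 0.53045 + 0.45581 = 1.1720 bits.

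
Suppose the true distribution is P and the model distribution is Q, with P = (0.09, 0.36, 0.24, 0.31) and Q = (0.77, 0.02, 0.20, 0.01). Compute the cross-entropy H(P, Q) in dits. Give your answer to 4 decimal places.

1.4096 dits

H(P,Q) = −Σ p·log₁₀ q.
  −0.09·log₁₀(0.77) = 0.01022
  −0.36·log₁₀(0.02) = 0.61163
  −0.24·log₁₀(0.20) = 0.16775
  −0.31·log₁₀(0.01) = 0.62000
H(P,Q) = 1.4096 dits.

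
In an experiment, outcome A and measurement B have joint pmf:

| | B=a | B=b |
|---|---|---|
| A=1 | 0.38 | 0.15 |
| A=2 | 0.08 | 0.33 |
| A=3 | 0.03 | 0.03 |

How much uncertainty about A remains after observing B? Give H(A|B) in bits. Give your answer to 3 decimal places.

Chain rule: H(A|B) = H(A,B) − H(B).
Marginals: p(A) = (0.5300, 0.4100, 0.0600), p(B) = (0.4900, 0.5100).
H(A,B) = 2.0639 bits; H(B) = 0.9997 bits.
H(A|B) = 2.0639 − 0.9997 = 1.064 bits.

1.064 bits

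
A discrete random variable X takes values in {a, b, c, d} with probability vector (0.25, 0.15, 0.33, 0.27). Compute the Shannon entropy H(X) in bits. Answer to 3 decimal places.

1.948 bits

H(X) = −Σ p·log₂ p.
  −(0.25)·log₂(0.25) = 0.5000
  −(0.15)·log₂(0.15) = 0.4105
  −(0.33)·log₂(0.33) = 0.5278
  −(0.27)·log₂(0.27) = 0.5100
Sum: 0.5000 + 0.4105 + 0.5278 + 0.5100 = 1.948 bits.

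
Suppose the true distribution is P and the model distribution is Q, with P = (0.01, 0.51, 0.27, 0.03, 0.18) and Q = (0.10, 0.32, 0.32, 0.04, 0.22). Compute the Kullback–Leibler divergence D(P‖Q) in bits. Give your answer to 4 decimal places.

0.1790 bits

D(P‖Q) = Σ p·log₂(p/q).
  0.01·log₂(0.01/0.10) = -0.03322
  0.51·log₂(0.51/0.32) = 0.34294
  0.27·log₂(0.27/0.32) = -0.06618
  0.03·log₂(0.03/0.04) = -0.01245
  0.18·log₂(0.18/0.22) = -0.05211
D(P‖Q) = 0.1790 bits.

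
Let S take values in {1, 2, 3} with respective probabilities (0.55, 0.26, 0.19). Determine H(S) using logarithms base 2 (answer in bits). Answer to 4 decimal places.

1.4349 bits

H(S) = −Σ p·log₂ p.
  −(0.55)·log₂(0.55) = 0.47437
  −(0.26)·log₂(0.26) = 0.50529
  −(0.19)·log₂(0.19) = 0.45523
Sum: 0.47437 + 0.50529 + 0.45523 = 1.4349 bits.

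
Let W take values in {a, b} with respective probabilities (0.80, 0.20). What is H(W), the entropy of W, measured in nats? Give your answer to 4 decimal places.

0.5004 nats

H(W) = −Σ p·ln p.
  −(0.80)·ln(0.80) = 0.17851
  −(0.20)·ln(0.20) = 0.32189
Sum: 0.17851 + 0.32189 = 0.5004 nats.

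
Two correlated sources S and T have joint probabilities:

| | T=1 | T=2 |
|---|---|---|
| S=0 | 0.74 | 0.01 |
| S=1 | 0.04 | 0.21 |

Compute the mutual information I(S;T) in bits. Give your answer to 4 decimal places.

Marginals: p(S) = (0.7500, 0.2500), p(T) = (0.7800, 0.2200).
I(S;T) = H(S) + H(T) − H(S,T).
H(S) = 0.8113, H(T) = 0.7602, H(S,T) = 1.0465.
I(S;T) = 0.8113 + 0.7602 − 1.0465 = 0.5250 bits.

0.5250 bits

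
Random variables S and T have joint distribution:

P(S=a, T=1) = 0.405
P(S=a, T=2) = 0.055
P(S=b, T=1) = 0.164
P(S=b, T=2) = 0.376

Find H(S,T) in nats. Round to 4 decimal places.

1.1899 nats

H(S,T) = −Σ p(x,y)·ln p(x,y) over all 4 cells.
  cell (a,1): −0.405·ln0.405 = 0.36607
  cell (a,2): −0.055·ln0.055 = 0.15952
  cell (b,1): −0.164·ln0.164 = 0.29649
  cell (b,2): −0.376·ln0.376 = 0.36779
Sum = 1.1899 nats.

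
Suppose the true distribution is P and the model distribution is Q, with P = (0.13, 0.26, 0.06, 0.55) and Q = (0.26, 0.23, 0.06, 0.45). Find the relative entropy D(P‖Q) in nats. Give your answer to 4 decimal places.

0.0521 nats

D(P‖Q) = Σ p·ln(p/q).
  0.13·ln(0.13/0.26) = -0.09011
  0.26·ln(0.26/0.23) = 0.03188
  0.06·ln(0.06/0.06) = 0.00000
  0.55·ln(0.55/0.45) = 0.11037
D(P‖Q) = 0.0521 nats.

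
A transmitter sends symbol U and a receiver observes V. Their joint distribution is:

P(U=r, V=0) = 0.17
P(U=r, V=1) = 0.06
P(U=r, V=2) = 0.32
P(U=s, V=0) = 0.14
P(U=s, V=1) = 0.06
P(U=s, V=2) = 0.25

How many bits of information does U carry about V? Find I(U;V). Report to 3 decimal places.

0.001 bits

Marginals: p(U) = (0.5500, 0.4500), p(V) = (0.3100, 0.1200, 0.5700).
I(U;V) = Σ p(x,y)·log₂[p(x,y)/(p(x)p(y))].
  (r,0): 0.17·log₂(0.9971) = -0.0007
  (r,1): 0.06·log₂(0.9091) = -0.0083
  (r,2): 0.32·log₂(1.0207) = 0.0095
  (s,0): 0.14·log₂(1.0036) = 0.0007
  (s,1): 0.06·log₂(1.1111) = 0.0091
  (s,2): 0.25·log₂(0.9747) = -0.0093
Sum = 0.001 bits.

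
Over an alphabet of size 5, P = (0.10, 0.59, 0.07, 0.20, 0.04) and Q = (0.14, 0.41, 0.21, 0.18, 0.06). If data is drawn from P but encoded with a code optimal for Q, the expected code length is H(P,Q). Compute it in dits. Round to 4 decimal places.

H(P,Q) = −Σ p·log₁₀ q.
  −0.10·log₁₀(0.14) = 0.08539
  −0.59·log₁₀(0.41) = 0.22846
  −0.07·log₁₀(0.21) = 0.04744
  −0.20·log₁₀(0.18) = 0.14895
  −0.04·log₁₀(0.06) = 0.04887
H(P,Q) = 0.5591 dits.

0.5591 dits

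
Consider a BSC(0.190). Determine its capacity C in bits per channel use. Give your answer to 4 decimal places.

Binary symmetric channel: C = 1 − h₂(ε) where h₂ is the binary entropy function.
h₂(0.190) = −0.190·log₂0.190 − 0.810·log₂0.810 = 0.7015.
C = 1 − 0.7015 = 0.2985 bits per channel use.

0.2985 bits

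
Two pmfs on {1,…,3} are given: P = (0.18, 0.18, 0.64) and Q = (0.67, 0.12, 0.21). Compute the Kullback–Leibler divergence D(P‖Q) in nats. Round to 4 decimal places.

0.5496 nats

D(P‖Q) = Σ p·ln(p/q).
  0.18·ln(0.18/0.67) = -0.23658
  0.18·ln(0.18/0.12) = 0.07298
  0.64·ln(0.64/0.21) = 0.71319
D(P‖Q) = 0.5496 nats.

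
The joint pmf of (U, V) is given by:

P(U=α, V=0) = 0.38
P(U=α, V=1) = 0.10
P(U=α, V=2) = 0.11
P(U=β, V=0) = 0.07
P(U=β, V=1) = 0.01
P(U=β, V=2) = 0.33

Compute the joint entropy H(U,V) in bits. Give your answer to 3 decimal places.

2.076 bits

H(U,V) = −Σ p(x,y)·log₂ p(x,y) over all 6 cells.
  cell (α,0): −0.38·log₂0.38 = 0.5305
  cell (α,1): −0.10·log₂0.10 = 0.3322
  cell (α,2): −0.11·log₂0.11 = 0.3503
  cell (β,0): −0.07·log₂0.07 = 0.2686
  cell (β,1): −0.01·log₂0.01 = 0.0664
  cell (β,2): −0.33·log₂0.33 = 0.5278
Sum = 2.076 bits.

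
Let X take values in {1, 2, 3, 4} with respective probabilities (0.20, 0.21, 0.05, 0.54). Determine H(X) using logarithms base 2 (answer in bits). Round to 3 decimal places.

H(X) = −Σ p·log₂ p.
  −(0.20)·log₂(0.20) = 0.4644
  −(0.21)·log₂(0.21) = 0.4728
  −(0.05)·log₂(0.05) = 0.2161
  −(0.54)·log₂(0.54) = 0.4800
Sum: 0.4644 + 0.4728 + 0.2161 + 0.4800 = 1.633 bits.

1.633 bits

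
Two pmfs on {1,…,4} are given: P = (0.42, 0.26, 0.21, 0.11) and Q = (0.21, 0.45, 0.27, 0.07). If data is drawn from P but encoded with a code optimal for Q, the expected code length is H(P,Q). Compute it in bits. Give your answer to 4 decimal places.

H(P,Q) = −Σ p·log₂ q.
  −0.42·log₂(0.21) = 0.94565
  −0.26·log₂(0.45) = 0.29952
  −0.21·log₂(0.27) = 0.39668
  −0.11·log₂(0.07) = 0.42202
H(P,Q) = 2.0639 bits.

2.0639 bits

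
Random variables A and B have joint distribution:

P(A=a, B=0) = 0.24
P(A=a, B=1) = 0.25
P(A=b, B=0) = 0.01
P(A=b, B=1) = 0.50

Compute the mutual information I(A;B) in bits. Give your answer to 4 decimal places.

Marginals: p(A) = (0.4900, 0.5100), p(B) = (0.2500, 0.7500).
I(A;B) = H(A) + H(B) − H(A,B).
H(A) = 0.9997, H(B) = 0.8113, H(A,B) = 1.5606.
I(A;B) = 0.9997 + 0.8113 − 1.5606 = 0.2504 bits.

0.2504 bits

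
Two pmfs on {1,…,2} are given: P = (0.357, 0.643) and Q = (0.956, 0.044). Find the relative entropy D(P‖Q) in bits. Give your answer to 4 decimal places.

D(P‖Q) = Σ p·log₂(p/q).
  0.357·log₂(0.357/0.956) = -0.50733
  0.643·log₂(0.643/0.044) = 2.48792
D(P‖Q) = 1.9806 bits.

1.9806 bits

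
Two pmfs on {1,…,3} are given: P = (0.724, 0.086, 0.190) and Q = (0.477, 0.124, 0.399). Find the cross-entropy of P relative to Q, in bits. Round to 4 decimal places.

1.2840 bits

H(P,Q) = −Σ p·log₂ q.
  −0.724·log₂(0.477) = 0.77319
  −0.086·log₂(0.124) = 0.25900
  −0.190·log₂(0.399) = 0.25185
H(P,Q) = 1.2840 bits.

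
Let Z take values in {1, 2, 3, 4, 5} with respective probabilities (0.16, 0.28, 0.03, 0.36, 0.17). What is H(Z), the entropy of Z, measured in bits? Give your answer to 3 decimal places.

2.054 bits

H(Z) = −Σ p·log₂ p.
  −(0.16)·log₂(0.16) = 0.4230
  −(0.28)·log₂(0.28) = 0.5142
  −(0.03)·log₂(0.03) = 0.1518
  −(0.36)·log₂(0.36) = 0.5306
  −(0.17)·log₂(0.17) = 0.4346
Sum: 0.4230 + 0.5142 + 0.1518 + 0.5306 + 0.4346 = 2.054 bits.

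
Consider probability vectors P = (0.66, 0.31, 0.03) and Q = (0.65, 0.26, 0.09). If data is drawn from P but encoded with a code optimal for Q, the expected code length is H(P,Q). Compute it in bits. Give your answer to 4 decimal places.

1.1169 bits

H(P,Q) = −Σ p·log₂ q.
  −0.66·log₂(0.65) = 0.41018
  −0.31·log₂(0.26) = 0.60246
  −0.03·log₂(0.09) = 0.10422
H(P,Q) = 1.1169 bits.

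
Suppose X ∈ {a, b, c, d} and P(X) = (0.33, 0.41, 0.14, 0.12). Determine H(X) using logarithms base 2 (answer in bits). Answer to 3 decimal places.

1.819 bits

H(X) = −Σ p·log₂ p.
  −(0.33)·log₂(0.33) = 0.5278
  −(0.41)·log₂(0.41) = 0.5274
  −(0.14)·log₂(0.14) = 0.3971
  −(0.12)·log₂(0.12) = 0.3671
Sum: 0.5278 + 0.5274 + 0.3971 + 0.3671 = 1.819 bits.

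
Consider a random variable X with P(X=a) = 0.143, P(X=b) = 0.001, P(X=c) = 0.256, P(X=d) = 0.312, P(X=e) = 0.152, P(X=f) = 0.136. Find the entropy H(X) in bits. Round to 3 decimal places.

H(X) = −Σ p·log₂ p.
  −(0.143)·log₂(0.143) = 0.4012
  −(0.001)·log₂(0.001) = 0.0100
  −(0.256)·log₂(0.256) = 0.5032
  −(0.312)·log₂(0.312) = 0.5243
  −(0.152)·log₂(0.152) = 0.4131
  −(0.136)·log₂(0.136) = 0.3915
Sum: 0.4012 + 0.0100 + 0.5032 + 0.5243 + 0.4131 + 0.3915 = 2.243 bits.

2.243 bits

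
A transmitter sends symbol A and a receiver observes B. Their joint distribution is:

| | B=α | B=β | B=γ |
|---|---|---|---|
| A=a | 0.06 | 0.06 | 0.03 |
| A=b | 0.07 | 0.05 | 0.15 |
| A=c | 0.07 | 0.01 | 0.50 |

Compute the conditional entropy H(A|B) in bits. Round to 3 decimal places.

Marginals: p(A) = (0.1500, 0.2700, 0.5800), p(B) = (0.2000, 0.1200, 0.6800).
H(A|B) = Σ p(B) · H(A|B=·).
  B=α: p=0.2000, H(A|B=α) = 1.5813
  B=β: p=0.1200, H(A|B=β) = 1.3250
  B=γ: p=0.6800, H(A|B=γ) = 1.0058
Weighted sum = 1.159 bits.

1.159 bits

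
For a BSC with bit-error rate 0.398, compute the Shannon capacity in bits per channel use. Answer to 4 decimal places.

Binary symmetric channel: C = 1 − h₂(ε) where h₂ is the binary entropy function.
h₂(0.398) = −0.398·log₂0.398 − 0.602·log₂0.602 = 0.9698.
C = 1 − 0.9698 = 0.0302 bits per channel use.

0.0302 bits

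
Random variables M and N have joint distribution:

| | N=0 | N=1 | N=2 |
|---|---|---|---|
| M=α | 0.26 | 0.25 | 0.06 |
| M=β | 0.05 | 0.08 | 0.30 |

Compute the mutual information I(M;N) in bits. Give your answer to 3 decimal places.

Marginals: p(M) = (0.5700, 0.4300), p(N) = (0.3100, 0.3300, 0.3600).
I(M;N) = Σ p(x,y)·log₂[p(x,y)/(p(x)p(y))].
  (α,0): 0.26·log₂(1.4714) = 0.1449
  (α,1): 0.25·log₂(1.3291) = 0.1026
  (α,2): 0.06·log₂(0.2924) = -0.1064
  (β,0): 0.05·log₂(0.3751) = -0.0707
  (β,1): 0.08·log₂(0.5638) = -0.0661
  (β,2): 0.30·log₂(1.9380) = 0.2864
Sum = 0.291 bits.

0.291 bits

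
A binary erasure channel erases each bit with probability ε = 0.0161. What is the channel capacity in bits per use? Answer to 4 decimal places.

0.9839 bits

Binary erasure channel: capacity C = 1 − ε.
C = 1 − 0.0161 = 0.9839 bits per channel use.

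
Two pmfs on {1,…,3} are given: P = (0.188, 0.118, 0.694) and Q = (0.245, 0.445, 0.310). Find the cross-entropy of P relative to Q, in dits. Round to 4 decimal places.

0.5093 dits

H(P,Q) = −Σ p·log₁₀ q.
  −0.188·log₁₀(0.245) = 0.11484
  −0.118·log₁₀(0.445) = 0.04149
  −0.694·log₁₀(0.310) = 0.35299
H(P,Q) = 0.5093 dits.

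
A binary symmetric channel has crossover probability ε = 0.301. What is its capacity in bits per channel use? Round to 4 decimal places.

Binary symmetric channel: C = 1 − h₂(ε) where h₂ is the binary entropy function.
h₂(0.301) = −0.301·log₂0.301 − 0.699·log₂0.699 = 0.8825.
C = 1 − 0.8825 = 0.1175 bits per channel use.

0.1175 bits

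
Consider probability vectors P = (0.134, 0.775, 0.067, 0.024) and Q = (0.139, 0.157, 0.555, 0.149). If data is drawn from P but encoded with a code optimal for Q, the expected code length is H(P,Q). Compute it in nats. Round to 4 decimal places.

H(P,Q) = −Σ p·ln q.
  −0.134·ln(0.139) = 0.26442
  −0.775·ln(0.157) = 1.43492
  −0.067·ln(0.555) = 0.03945
  −0.024·ln(0.149) = 0.04569
H(P,Q) = 1.7845 nats.

1.7845 nats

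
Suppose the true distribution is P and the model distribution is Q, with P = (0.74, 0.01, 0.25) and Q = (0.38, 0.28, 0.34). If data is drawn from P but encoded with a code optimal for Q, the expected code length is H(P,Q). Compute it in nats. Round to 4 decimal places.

0.9984 nats

H(P,Q) = −Σ p·ln q.
  −0.74·ln(0.38) = 0.71601
  −0.01·ln(0.28) = 0.01273
  −0.25·ln(0.34) = 0.26970
H(P,Q) = 0.9984 nats.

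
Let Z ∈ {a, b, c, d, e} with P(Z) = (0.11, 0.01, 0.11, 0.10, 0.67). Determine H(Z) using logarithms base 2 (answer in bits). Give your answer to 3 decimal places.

H(Z) = −Σ p·log₂ p.
  −(0.11)·log₂(0.11) = 0.3503
  −(0.01)·log₂(0.01) = 0.0664
  −(0.11)·log₂(0.11) = 0.3503
  −(0.10)·log₂(0.10) = 0.3322
  −(0.67)·log₂(0.67) = 0.3871
Sum: 0.3503 + 0.0664 + 0.3503 + 0.3322 + 0.3871 = 1.486 bits.

1.486 bits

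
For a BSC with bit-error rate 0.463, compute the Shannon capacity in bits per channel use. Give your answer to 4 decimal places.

Binary symmetric channel: C = 1 − h₂(ε) where h₂ is the binary entropy function.
h₂(0.463) = −0.463·log₂0.463 − 0.537·log₂0.537 = 0.9960.
C = 1 − 0.9960 = 0.0040 bits per channel use.

0.0040 bits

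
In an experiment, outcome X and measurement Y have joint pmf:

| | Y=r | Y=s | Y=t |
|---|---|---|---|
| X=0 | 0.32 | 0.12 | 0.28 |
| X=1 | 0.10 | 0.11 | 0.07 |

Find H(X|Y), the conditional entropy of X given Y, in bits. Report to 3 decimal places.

0.815 bits

Chain rule: H(X|Y) = H(X,Y) − H(Y).
Marginals: p(X) = (0.7200, 0.2800), p(Y) = (0.4200, 0.2300, 0.3500).
H(X,Y) = 2.3584 bits; H(Y) = 1.5434 bits.
H(X|Y) = 2.3584 − 1.5434 = 0.815 bits.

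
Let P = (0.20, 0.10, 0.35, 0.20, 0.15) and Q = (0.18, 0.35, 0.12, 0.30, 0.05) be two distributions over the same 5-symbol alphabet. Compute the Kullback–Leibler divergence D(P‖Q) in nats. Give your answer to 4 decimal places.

D(P‖Q) = Σ p·ln(p/q).
  0.20·ln(0.20/0.18) = 0.02107
  0.10·ln(0.10/0.35) = -0.12528
  0.35·ln(0.35/0.12) = 0.37465
  0.20·ln(0.20/0.30) = -0.08109
  0.15·ln(0.15/0.05) = 0.16479
D(P‖Q) = 0.3541 nats.

0.3541 nats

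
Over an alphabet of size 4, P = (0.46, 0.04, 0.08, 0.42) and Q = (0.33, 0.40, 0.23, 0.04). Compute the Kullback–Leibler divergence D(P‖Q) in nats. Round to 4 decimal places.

D(P‖Q) = Σ p·ln(p/q).
  0.46·ln(0.46/0.33) = 0.15278
  0.04·ln(0.04/0.40) = -0.09210
  0.08·ln(0.08/0.23) = -0.08448
  0.42·ln(0.42/0.04) = 0.98758
D(P‖Q) = 0.9638 nats.

0.9638 nats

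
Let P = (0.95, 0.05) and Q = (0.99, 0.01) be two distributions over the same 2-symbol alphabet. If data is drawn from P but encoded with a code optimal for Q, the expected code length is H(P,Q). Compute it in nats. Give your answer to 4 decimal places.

0.2398 nats

H(P,Q) = −Σ p·ln q.
  −0.95·ln(0.99) = 0.00955
  −0.05·ln(0.01) = 0.23026
H(P,Q) = 0.2398 nats.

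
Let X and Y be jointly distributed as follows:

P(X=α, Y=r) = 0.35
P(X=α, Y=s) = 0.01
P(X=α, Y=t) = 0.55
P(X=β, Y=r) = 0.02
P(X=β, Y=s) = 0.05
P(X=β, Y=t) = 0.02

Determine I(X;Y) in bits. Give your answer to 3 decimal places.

Marginals: p(X) = (0.9100, 0.0900), p(Y) = (0.3700, 0.0600, 0.5700).
I(X;Y) = H(X) + H(Y) − H(X,Y).
H(X) = 0.4365, H(Y) = 1.2365, H(X,Y) = 1.5128.
I(X;Y) = 0.4365 + 1.2365 − 1.5128 = 0.160 bits.

0.160 bits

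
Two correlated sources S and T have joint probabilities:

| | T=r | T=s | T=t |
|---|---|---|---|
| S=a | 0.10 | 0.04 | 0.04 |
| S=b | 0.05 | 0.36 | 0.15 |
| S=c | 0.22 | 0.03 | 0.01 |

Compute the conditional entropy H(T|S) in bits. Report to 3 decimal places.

Chain rule: H(T|S) = H(S,T) − H(S).
Marginals: p(S) = (0.1800, 0.5600, 0.2600), p(T) = (0.3700, 0.4300, 0.2000).
H(S,T) = 2.5597 bits; H(S) = 1.4190 bits.
H(T|S) = 2.5597 − 1.4190 = 1.141 bits.

1.141 bits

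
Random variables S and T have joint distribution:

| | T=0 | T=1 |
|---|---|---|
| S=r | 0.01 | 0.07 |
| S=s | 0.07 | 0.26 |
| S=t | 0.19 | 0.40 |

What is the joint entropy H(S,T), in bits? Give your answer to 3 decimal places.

2.093 bits

H(S,T) = −Σ p(x,y)·log₂ p(x,y) over all 6 cells.
  cell (r,0): −0.01·log₂0.01 = 0.0664
  cell (r,1): −0.07·log₂0.07 = 0.2686
  cell (s,0): −0.07·log₂0.07 = 0.2686
  cell (s,1): −0.26·log₂0.26 = 0.5053
  cell (t,0): −0.19·log₂0.19 = 0.4552
  cell (t,1): −0.40·log₂0.40 = 0.5288
Sum = 2.093 bits.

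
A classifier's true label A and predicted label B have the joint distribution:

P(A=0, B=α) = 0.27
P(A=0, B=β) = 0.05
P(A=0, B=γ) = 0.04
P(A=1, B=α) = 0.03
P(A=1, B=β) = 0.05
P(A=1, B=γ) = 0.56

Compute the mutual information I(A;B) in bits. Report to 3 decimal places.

Marginals: p(A) = (0.3600, 0.6400), p(B) = (0.3000, 0.1000, 0.6000).
I(A;B) = H(A) + H(B) − H(A,B).
H(A) = 0.9427, H(B) = 1.2955, H(A,B) = 1.7482.
I(A;B) = 0.9427 + 1.2955 − 1.7482 = 0.490 bits.

0.490 bits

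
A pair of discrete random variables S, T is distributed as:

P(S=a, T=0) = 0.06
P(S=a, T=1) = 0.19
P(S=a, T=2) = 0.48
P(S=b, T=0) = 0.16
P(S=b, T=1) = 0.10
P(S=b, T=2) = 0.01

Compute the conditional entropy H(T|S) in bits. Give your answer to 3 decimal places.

Marginals: p(S) = (0.7300, 0.2700), p(T) = (0.2200, 0.2900, 0.4900).
H(T|S) = Σ p(S) · H(T|S=·).
  S=a: p=0.7300, H(T|S=a) = 1.1994
  S=b: p=0.2700, H(T|S=b) = 1.1542
Weighted sum = 1.187 bits.

1.187 bits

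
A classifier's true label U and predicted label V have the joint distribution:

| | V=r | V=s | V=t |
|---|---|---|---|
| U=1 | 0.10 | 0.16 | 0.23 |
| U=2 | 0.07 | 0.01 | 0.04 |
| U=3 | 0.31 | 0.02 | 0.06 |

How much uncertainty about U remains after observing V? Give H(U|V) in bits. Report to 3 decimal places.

1.153 bits

Marginals: p(U) = (0.4900, 0.1200, 0.3900), p(V) = (0.4800, 0.1900, 0.3300).
H(U|V) = Σ p(V) · H(U|V=·).
  V=r: p=0.4800, H(U|V=r) = 1.2839
  V=s: p=0.1900, H(U|V=s) = 0.7742
  V=t: p=0.3300, H(U|V=t) = 1.1792
Weighted sum = 1.153 bits.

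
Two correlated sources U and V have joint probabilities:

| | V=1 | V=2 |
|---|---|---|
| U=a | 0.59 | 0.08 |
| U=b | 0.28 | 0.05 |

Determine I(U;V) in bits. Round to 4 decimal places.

0.0014 bits

Marginals: p(U) = (0.6700, 0.3300), p(V) = (0.8700, 0.1300).
I(U;V) = Σ p(x,y)·log₂[p(x,y)/(p(x)p(y))].
  (a,1): 0.59·log₂(1.0122) = 0.01031
  (a,2): 0.08·log₂(0.9185) = -0.00981
  (b,1): 0.28·log₂(0.9753) = -0.01012
  (b,2): 0.05·log₂(1.1655) = 0.01105
Sum = 0.0014 bits.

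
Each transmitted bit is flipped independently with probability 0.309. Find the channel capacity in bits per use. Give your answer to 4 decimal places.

Binary symmetric channel: C = 1 − h₂(ε) where h₂ is the binary entropy function.
h₂(0.309) = −0.309·log₂0.309 − 0.691·log₂0.691 = 0.8920.
C = 1 − 0.8920 = 0.1080 bits per channel use.

0.1080 bits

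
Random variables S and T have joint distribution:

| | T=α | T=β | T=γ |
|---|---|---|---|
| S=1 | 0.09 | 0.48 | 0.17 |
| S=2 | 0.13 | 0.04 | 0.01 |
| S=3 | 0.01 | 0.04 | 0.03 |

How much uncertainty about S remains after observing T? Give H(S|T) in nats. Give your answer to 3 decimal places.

Chain rule: H(S|T) = H(S,T) − H(T).
Marginals: p(S) = (0.7400, 0.1800, 0.0800), p(T) = (0.2300, 0.5600, 0.2100).
H(S,T) = 1.5903 nats; H(T) = 0.9905 nats.
H(S|T) = 1.5903 − 0.9905 = 0.600 nats.

0.600 nats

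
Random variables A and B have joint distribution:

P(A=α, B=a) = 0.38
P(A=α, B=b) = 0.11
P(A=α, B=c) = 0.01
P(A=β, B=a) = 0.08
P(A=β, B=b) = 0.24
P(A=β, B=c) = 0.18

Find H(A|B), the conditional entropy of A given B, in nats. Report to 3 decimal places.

0.470 nats

Chain rule: H(A|B) = H(A,B) − H(B).
Marginals: p(A) = (0.5000, 0.5000), p(B) = (0.4600, 0.3500, 0.1900).
H(A,B) = 1.5098 nats; H(B) = 1.0402 nats.
H(A|B) = 1.5098 − 1.0402 = 0.470 nats.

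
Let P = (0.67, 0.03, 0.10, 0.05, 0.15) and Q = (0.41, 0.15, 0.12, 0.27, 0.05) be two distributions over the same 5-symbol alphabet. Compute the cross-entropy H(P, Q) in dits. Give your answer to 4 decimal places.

H(P,Q) = −Σ p·log₁₀ q.
  −0.67·log₁₀(0.41) = 0.25943
  −0.03·log₁₀(0.15) = 0.02472
  −0.10·log₁₀(0.12) = 0.09208
  −0.05·log₁₀(0.27) = 0.02843
  −0.15·log₁₀(0.05) = 0.19515
H(P,Q) = 0.5998 dits.

0.5998 dits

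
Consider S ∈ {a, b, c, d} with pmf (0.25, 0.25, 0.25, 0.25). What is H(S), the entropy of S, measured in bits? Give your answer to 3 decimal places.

2.000 bits

H(S) = −Σ p·log₂ p.
  −(0.25)·log₂(0.25) = 0.5000
  −(0.25)·log₂(0.25) = 0.5000
  −(0.25)·log₂(0.25) = 0.5000
  −(0.25)·log₂(0.25) = 0.5000
Sum: 0.5000 + 0.5000 + 0.5000 + 0.5000 = 2.000 bits.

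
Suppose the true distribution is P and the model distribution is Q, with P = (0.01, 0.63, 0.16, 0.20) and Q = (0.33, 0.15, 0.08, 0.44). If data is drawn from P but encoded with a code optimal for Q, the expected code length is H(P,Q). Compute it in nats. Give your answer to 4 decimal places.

1.7746 nats

H(P,Q) = −Σ p·ln q.
  −0.01·ln(0.33) = 0.01109
  −0.63·ln(0.15) = 1.19519
  −0.16·ln(0.08) = 0.40412
  −0.20·ln(0.44) = 0.16420
H(P,Q) = 1.7746 nats.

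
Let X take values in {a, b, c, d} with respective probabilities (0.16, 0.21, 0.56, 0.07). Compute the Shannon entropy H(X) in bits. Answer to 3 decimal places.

H(X) = −Σ p·log₂ p.
  −(0.16)·log₂(0.16) = 0.4230
  −(0.21)·log₂(0.21) = 0.4728
  −(0.56)·log₂(0.56) = 0.4684
  −(0.07)·log₂(0.07) = 0.2686
Sum: 0.4230 + 0.4728 + 0.4684 + 0.2686 = 1.633 bits.

1.633 bits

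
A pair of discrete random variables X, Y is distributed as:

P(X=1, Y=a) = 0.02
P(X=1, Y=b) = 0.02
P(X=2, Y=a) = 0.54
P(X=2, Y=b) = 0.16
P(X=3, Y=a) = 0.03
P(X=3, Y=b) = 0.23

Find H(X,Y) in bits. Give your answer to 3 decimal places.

1.768 bits

H(X,Y) = −Σ p(x,y)·log₂ p(x,y) over all 6 cells.
  cell (1,a): −0.02·log₂0.02 = 0.1129
  cell (1,b): −0.02·log₂0.02 = 0.1129
  cell (2,a): −0.54·log₂0.54 = 0.4800
  cell (2,b): −0.16·log₂0.16 = 0.4230
  cell (3,a): −0.03·log₂0.03 = 0.1518
  cell (3,b): −0.23·log₂0.23 = 0.4877
Sum = 1.768 bits.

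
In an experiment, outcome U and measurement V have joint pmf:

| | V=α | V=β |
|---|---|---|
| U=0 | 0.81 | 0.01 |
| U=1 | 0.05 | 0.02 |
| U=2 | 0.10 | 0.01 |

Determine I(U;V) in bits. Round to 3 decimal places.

Marginals: p(U) = (0.8200, 0.0700, 0.1100), p(V) = (0.9600, 0.0400).
I(U;V) = H(U) + H(V) − H(U,V).
H(U) = 0.8536, H(V) = 0.2423, H(U,V) = 1.0403.
I(U;V) = 0.8536 + 0.2423 − 1.0403 = 0.056 bits.

0.056 bits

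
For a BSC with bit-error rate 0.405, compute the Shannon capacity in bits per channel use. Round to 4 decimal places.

Binary symmetric channel: C = 1 − h₂(ε) where h₂ is the binary entropy function.
h₂(0.405) = −0.405·log₂0.405 − 0.595·log₂0.595 = 0.9738.
C = 1 − 0.9738 = 0.0262 bits per channel use.

0.0262 bits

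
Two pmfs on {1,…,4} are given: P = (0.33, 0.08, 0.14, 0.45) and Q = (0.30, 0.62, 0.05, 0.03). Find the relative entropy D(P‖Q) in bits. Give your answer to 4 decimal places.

1.7751 bits

D(P‖Q) = Σ p·log₂(p/q).
  0.33·log₂(0.33/0.30) = 0.04538
  0.08·log₂(0.08/0.62) = -0.23634
  0.14·log₂(0.14/0.05) = 0.20796
  0.45·log₂(0.45/0.03) = 1.75810
D(P‖Q) = 1.7751 bits.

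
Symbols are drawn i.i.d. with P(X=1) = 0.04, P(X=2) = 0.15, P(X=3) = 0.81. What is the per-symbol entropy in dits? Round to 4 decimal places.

H(X) = −Σ p·log₁₀ p.
  −(0.04)·log₁₀(0.04) = 0.05592
  −(0.15)·log₁₀(0.15) = 0.12359
  −(0.81)·log₁₀(0.81) = 0.07413
Sum: 0.05592 + 0.12359 + 0.07413 = 0.2536 dits.

0.2536 dits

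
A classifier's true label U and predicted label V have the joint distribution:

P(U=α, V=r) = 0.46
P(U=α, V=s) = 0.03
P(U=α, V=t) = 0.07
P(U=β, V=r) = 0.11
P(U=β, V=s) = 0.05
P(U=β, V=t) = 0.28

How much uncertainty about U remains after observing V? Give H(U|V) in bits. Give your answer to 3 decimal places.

Marginals: p(U) = (0.5600, 0.4400), p(V) = (0.5700, 0.0800, 0.3500).
H(U|V) = Σ p(V) · H(U|V=·).
  V=r: p=0.5700, H(U|V=r) = 0.7077
  V=s: p=0.0800, H(U|V=s) = 0.9544
  V=t: p=0.3500, H(U|V=t) = 0.7219
Weighted sum = 0.732 bits.

0.732 bits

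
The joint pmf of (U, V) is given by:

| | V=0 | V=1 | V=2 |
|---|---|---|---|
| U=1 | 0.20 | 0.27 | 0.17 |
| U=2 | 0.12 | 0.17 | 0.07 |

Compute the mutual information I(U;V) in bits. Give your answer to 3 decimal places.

Marginals: p(U) = (0.6400, 0.3600), p(V) = (0.3200, 0.4400, 0.2400).
I(U;V) = Σ p(x,y)·log₂[p(x,y)/(p(x)p(y))].
  (1,0): 0.20·log₂(0.9766) = -0.0068
  (1,1): 0.27·log₂(0.9588) = -0.0164
  (1,2): 0.17·log₂(1.1068) = 0.0249
  (2,0): 0.12·log₂(1.0417) = 0.0071
  (2,1): 0.17·log₂(1.0732) = 0.0173
  (2,2): 0.07·log₂(0.8102) = -0.0213
Sum = 0.005 bits.

0.005 bits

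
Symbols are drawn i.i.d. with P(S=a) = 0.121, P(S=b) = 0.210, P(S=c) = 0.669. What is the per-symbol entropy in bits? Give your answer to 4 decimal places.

1.2295 bits

H(S) = −Σ p·log₂ p.
  −(0.121)·log₂(0.121) = 0.36868
  −(0.210)·log₂(0.210) = 0.47282
  −(0.669)·log₂(0.669) = 0.38797
Sum: 0.36868 + 0.47282 + 0.38797 = 1.2295 bits.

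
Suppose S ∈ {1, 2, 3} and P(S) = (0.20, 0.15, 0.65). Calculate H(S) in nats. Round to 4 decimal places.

H(S) = −Σ p·ln p.
  −(0.20)·ln(0.20) = 0.32189
  −(0.15)·ln(0.15) = 0.28457
  −(0.65)·ln(0.65) = 0.28001
Sum: 0.32189 + 0.28457 + 0.28001 = 0.8865 nats.

0.8865 nats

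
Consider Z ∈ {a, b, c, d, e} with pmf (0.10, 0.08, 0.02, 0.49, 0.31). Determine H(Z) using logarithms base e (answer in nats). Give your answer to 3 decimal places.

1.223 nats

H(Z) = −Σ p·ln p.
  −(0.10)·ln(0.10) = 0.2303
  −(0.08)·ln(0.08) = 0.2021
  −(0.02)·ln(0.02) = 0.0782
  −(0.49)·ln(0.49) = 0.3495
  −(0.31)·ln(0.31) = 0.3631
Sum: 0.2303 + 0.2021 + 0.0782 + 0.3495 + 0.3631 = 1.223 nats.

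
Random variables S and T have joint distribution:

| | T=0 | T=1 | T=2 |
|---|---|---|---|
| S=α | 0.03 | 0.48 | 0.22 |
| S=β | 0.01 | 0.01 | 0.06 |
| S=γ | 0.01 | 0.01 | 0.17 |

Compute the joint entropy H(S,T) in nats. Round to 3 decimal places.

H(S,T) = −Σ p(x,y)·ln p(x,y) over all 9 cells.
  cell (α,0): −0.03·ln0.03 = 0.1052
  cell (α,1): −0.48·ln0.48 = 0.3523
  cell (α,2): −0.22·ln0.22 = 0.3331
  cell (β,0): −0.01·ln0.01 = 0.0461
  cell (β,1): −0.01·ln0.01 = 0.0461
  cell (β,2): −0.06·ln0.06 = 0.1688
  cell (γ,0): −0.01·ln0.01 = 0.0461
  cell (γ,1): −0.01·ln0.01 = 0.0461
  cell (γ,2): −0.17·ln0.17 = 0.3012
Sum = 1.445 nats.

1.445 nats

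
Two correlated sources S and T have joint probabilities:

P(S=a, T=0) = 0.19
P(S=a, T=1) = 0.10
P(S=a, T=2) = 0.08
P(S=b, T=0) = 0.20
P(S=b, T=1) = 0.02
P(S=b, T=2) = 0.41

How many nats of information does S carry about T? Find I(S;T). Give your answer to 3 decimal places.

0.117 nats

Marginals: p(S) = (0.3700, 0.6300), p(T) = (0.3900, 0.1200, 0.4900).
I(S;T) = Σ p(x,y)·ln[p(x,y)/(p(x)p(y))].
  (a,0): 0.19·ln(1.3167) = 0.0523
  (a,1): 0.10·ln(2.2523) = 0.0812
  (a,2): 0.08·ln(0.4413) = -0.0655
  (b,0): 0.20·ln(0.8140) = -0.0412
  (b,1): 0.02·ln(0.2646) = -0.0266
  (b,2): 0.41·ln(1.3282) = 0.1164
Sum = 0.117 nats.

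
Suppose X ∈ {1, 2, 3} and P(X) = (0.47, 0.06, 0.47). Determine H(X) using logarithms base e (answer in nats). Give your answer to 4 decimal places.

H(X) = −Σ p·ln p.
  −(0.47)·ln(0.47) = 0.35486
  −(0.06)·ln(0.06) = 0.16880
  −(0.47)·ln(0.47) = 0.35486
Sum: 0.35486 + 0.16880 + 0.35486 = 0.8785 nats.

0.8785 nats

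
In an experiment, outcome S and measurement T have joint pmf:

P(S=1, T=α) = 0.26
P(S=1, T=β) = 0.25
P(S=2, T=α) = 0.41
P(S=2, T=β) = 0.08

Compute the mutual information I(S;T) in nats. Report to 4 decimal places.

Marginals: p(S) = (0.5100, 0.4900), p(T) = (0.6700, 0.3300).
I(S;T) = H(S) + H(T) − H(S,T).
H(S) = 0.6929, H(T) = 0.6342, H(S,T) = 1.2644.
I(S;T) = 0.6929 + 0.6342 − 1.2644 = 0.0627 nats.

0.0627 nats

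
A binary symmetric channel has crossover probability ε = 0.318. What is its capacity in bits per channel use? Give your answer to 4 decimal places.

Binary symmetric channel: C = 1 − h₂(ε) where h₂ is the binary entropy function.
h₂(0.318) = −0.318·log₂0.318 − 0.682·log₂0.682 = 0.9022.
C = 1 − 0.9022 = 0.0978 bits per channel use.

0.0978 bits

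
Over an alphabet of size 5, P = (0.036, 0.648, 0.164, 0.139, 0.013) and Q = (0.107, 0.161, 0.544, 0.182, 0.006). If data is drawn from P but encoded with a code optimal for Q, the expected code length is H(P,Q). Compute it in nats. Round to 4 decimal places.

1.6671 nats

H(P,Q) = −Σ p·ln q.
  −0.036·ln(0.107) = 0.08046
  −0.648·ln(0.161) = 1.18348
  −0.164·ln(0.544) = 0.09984
  −0.139·ln(0.182) = 0.23682
  −0.013·ln(0.006) = 0.06651
H(P,Q) = 1.6671 nats.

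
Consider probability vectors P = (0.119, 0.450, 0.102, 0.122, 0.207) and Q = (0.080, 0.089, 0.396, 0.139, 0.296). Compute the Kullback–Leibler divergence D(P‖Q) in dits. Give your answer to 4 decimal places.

0.2381 dits

D(P‖Q) = Σ p·log₁₀(p/q).
  0.119·log₁₀(0.119/0.080) = 0.02052
  0.450·log₁₀(0.450/0.089) = 0.31672
  0.102·log₁₀(0.102/0.396) = -0.06009
  0.122·log₁₀(0.122/0.139) = -0.00691
  0.207·log₁₀(0.207/0.296) = -0.03215
D(P‖Q) = 0.2381 dits.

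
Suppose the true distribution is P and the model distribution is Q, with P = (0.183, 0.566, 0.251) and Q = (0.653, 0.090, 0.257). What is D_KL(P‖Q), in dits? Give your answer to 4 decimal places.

0.3483 dits

D(P‖Q) = Σ p·log₁₀(p/q).
  0.183·log₁₀(0.183/0.653) = -0.10110
  0.566·log₁₀(0.566/0.090) = 0.45199
  0.251·log₁₀(0.251/0.257) = -0.00258
D(P‖Q) = 0.3483 dits.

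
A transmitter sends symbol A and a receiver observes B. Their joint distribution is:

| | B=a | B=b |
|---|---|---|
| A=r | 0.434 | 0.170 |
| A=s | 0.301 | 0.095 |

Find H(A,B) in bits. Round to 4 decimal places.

1.8012 bits

H(A,B) = −Σ p(x,y)·log₂ p(x,y) over all 4 cells.
  cell (r,a): −0.434·log₂0.434 = 0.52264
  cell (r,b): −0.170·log₂0.170 = 0.43459
  cell (s,a): −0.301·log₂0.301 = 0.52138
  cell (s,b): −0.095·log₂0.095 = 0.32261
Sum = 1.8012 bits.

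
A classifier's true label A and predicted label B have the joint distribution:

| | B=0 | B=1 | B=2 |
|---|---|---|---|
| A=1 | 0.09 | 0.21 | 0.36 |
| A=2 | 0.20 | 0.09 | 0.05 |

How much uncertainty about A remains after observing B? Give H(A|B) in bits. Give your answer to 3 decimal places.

0.743 bits

Chain rule: H(A|B) = H(A,B) − H(B).
Marginals: p(A) = (0.6600, 0.3400), p(B) = (0.2900, 0.3000, 0.4100).
H(A,B) = 2.3092 bits; H(B) = 1.5664 bits.
H(A|B) = 2.3092 − 1.5664 = 0.743 bits.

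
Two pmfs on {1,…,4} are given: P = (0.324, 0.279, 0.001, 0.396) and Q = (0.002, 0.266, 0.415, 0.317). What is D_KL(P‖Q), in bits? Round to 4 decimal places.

D(P‖Q) = Σ p·log₂(p/q).
  0.324·log₂(0.324/0.002) = 2.37811
  0.279·log₂(0.279/0.266) = 0.01921
  0.001·log₂(0.001/0.415) = -0.00870
  0.396·log₂(0.396/0.317) = 0.12712
D(P‖Q) = 2.5157 bits.

2.5157 bits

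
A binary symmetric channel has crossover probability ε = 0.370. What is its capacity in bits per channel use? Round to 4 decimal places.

0.0493 bits

Binary symmetric channel: C = 1 − h₂(ε) where h₂ is the binary entropy function.
h₂(0.370) = −0.370·log₂0.370 − 0.630·log₂0.630 = 0.9507.
C = 1 − 0.9507 = 0.0493 bits per channel use.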